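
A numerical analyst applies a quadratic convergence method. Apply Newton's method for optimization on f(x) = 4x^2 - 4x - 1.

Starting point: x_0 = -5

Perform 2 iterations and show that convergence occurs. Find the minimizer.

f(x) = 4x^2 - 4x - 1, f'(x) = 8x + (-4), f''(x) = 8
Step 1: f'(-5) = -44, x_1 = -5 - -44/8 = 1/2
Step 2: f'(1/2) = 0, x_2 = 1/2 (converged)
Newton's method converges in 1 step for quadratics.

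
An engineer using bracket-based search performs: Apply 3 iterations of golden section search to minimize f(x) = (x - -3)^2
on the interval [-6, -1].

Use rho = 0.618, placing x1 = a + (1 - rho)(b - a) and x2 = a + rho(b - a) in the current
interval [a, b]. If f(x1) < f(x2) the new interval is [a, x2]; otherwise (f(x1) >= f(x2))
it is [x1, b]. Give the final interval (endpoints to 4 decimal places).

Golden section search for min of f(x) = (x - -3)^2 on [-6, -1].
Each step: x1 = a + (1 - rho)(b - a), x2 = a + rho(b - a); if f(x1) < f(x2) keep [a, x2], otherwise keep [x1, b].
Step 1: [-6.0000, -1.0000], x1=-4.0900 (f=1.1881), x2=-2.9100 (f=0.0081); f(x1) > f(x2) => keep [-4.0900, -1.0000]
Step 2: [-4.0900, -1.0000], x1=-2.9096 (f=0.0082), x2=-2.1804 (f=0.6718); f(x1) < f(x2) => keep [-4.0900, -2.1804]
Step 3: [-4.0900, -2.1804], x1=-3.3605 (f=0.1300), x2=-2.9099 (f=0.0081); f(x1) > f(x2) => keep [-3.3605, -2.1804]
Final interval: [-3.3605, -2.1804]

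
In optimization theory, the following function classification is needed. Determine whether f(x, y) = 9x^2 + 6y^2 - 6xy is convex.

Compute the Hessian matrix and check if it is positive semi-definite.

f(x,y) = 9x^2 + 6y^2 - 6xy
Hessian H = [[18, -6], [-6, 12]]
trace(H) = 30, det(H) = 180
Eigenvalues: (30 +/- sqrt(180)) / 2 = 21.71, 8.292
Since both eigenvalues > 0, f is convex.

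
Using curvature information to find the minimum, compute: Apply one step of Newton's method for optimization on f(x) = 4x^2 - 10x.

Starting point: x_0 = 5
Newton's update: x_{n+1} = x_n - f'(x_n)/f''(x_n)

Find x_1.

f(x) = 4x^2 - 10x
f'(x) = 8x + (-10), f''(x) = 8
Newton step: x_1 = x_0 - f'(x_0)/f''(x_0)
f'(5) = 30
x_1 = 5 - 30/8 = 5/4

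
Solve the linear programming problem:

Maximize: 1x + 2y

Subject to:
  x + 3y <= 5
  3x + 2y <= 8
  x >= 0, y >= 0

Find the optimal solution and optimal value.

Feasible vertices: (0, 0), (0, 5/3), (2, 1), (8/3, 0)
Objective 1x + 2y at each:
  (0, 0): 0
  (0, 5/3): 10/3
  (2, 1): 4
  (8/3, 0): 8/3
Maximum is 4 at (2, 1).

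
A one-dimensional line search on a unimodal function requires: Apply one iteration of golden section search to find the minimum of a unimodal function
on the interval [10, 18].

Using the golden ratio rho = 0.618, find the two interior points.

Golden section search on [10, 18].
Golden ratio rho = 0.618 (approx).
Interior points:
  x_1 = 10 + (1-0.618)*8 = 13.0560
  x_2 = 10 + 0.618*8 = 14.9440
Compare f(x_1) and f(x_2) to determine which subinterval to keep.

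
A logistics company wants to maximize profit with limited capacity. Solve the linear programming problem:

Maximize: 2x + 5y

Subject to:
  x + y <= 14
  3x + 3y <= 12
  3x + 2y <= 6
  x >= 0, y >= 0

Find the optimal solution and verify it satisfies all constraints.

Feasible vertices: (0, 0), (0, 3), (2, 0)
Objective 2x + 5y at each vertex:
  (0, 0): 0
  (0, 3): 15
  (2, 0): 4
Maximum is 15 at (0, 3).
Verify constraints at (x, y) = (0, 3):
  1*0 + 1*3 = 3 <= 14
  3*0 + 3*3 = 9 <= 12
  3*0 + 2*3 = 6 <= 6 (active)
  x = 0 >= 0, y = 3 >= 0. All constraints satisfied.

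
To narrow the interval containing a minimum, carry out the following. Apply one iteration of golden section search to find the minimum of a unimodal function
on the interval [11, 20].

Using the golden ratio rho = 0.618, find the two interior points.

Golden section search on [11, 20].
Golden ratio rho = 0.618 (approx).
Interior points:
  x_1 = 11 + (1-0.618)*9 = 14.4380
  x_2 = 11 + 0.618*9 = 16.5620
Compare f(x_1) and f(x_2) to determine which subinterval to keep.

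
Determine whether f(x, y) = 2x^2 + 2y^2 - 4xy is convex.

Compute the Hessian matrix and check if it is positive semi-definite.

f(x,y) = 2x^2 + 2y^2 - 4xy
Hessian H = [[4, -4], [-4, 4]]
trace(H) = 8, det(H) = 0
Eigenvalues: (8 +/- sqrt(64)) / 2 = 8, 0
Since both eigenvalues >= 0, f is convex.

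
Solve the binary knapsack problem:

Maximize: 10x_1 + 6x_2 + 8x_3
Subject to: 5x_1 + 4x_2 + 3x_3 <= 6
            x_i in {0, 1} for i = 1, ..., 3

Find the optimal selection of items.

Items: item 1 (v=10, w=5), item 2 (v=6, w=4), item 3 (v=8, w=3)
Capacity: 6
Checking all 8 subsets (w = total weight, v = total value):
  {}: w = 0, v = 0
  {1}: w = 5, v = 10
  {2}: w = 4, v = 6
  {3}: w = 3, v = 8
  {1, 2}: w = 9 > 6, infeasible
  {1, 3}: w = 8 > 6, infeasible
  {2, 3}: w = 7 > 6, infeasible
  {1, 2, 3}: w = 12 > 6, infeasible
Best feasible subset: items [1]
Total weight: 5 <= 6, total value: 10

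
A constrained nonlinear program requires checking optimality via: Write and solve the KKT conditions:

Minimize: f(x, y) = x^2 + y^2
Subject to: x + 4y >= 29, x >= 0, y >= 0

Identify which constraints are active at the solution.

KKT conditions for min x^2 + y^2 s.t. 1x + 4y >= 29, x >= 0, y >= 0:
Stationarity: 2x = mu*1 + mu_x, 2y = mu*4 + mu_y, with mu, mu_x, mu_y >= 0
Complementary slackness: mu*(x + 4y - 29) = 0, mu_x*x = 0, mu_y*y = 0
(0, 0) is infeasible (1*0 + 4*0 < 29), so if mu = 0 stationarity would force x = mu_x/2 >= 0, y = mu_y/2 >= 0 with mu_x*x = mu_y*y = 0, i.e. x = y = 0: contradiction. Hence mu > 0 and x + 4y = 29 is active.
Try x > 0, y > 0 (so mu_x = mu_y = 0): x = 1*mu/2, y = 4*mu/2
Substitute: 1*(1*mu/2) + 4*(4*mu/2) = 29
  mu*17/2 = 29 => mu = 58/17
x* = 29/17 > 0, y* = 116/17 > 0, consistent with mu_x = mu_y = 0.
f is convex and the constraints are linear, so this KKT point is the global minimum.
f* = 841/17
Active constraints: x + 4y >= 29 (holds with equality, mu = 58/17 > 0); x >= 0 and y >= 0 are inactive (mu_x = mu_y = 0).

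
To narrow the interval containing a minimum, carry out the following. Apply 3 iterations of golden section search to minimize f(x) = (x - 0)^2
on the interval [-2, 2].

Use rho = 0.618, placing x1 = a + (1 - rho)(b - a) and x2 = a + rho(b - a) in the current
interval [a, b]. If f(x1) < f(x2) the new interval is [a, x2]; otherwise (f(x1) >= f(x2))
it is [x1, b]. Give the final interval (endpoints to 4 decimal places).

Golden section search for min of f(x) = (x - 0)^2 on [-2, 2].
Each step: x1 = a + (1 - rho)(b - a), x2 = a + rho(b - a); if f(x1) < f(x2) keep [a, x2], otherwise keep [x1, b].
Step 1: [-2.0000, 2.0000], x1=-0.4720 (f=0.2228), x2=0.4720 (f=0.2228); f(x1) = f(x2) (tie, not '<') => keep [-0.4720, 2.0000]
Step 2: [-0.4720, 2.0000], x1=0.4723 (f=0.2231), x2=1.0557 (f=1.1145); f(x1) < f(x2) => keep [-0.4720, 1.0557]
Step 3: [-0.4720, 1.0557], x1=0.1116 (f=0.0125), x2=0.4721 (f=0.2229); f(x1) < f(x2) => keep [-0.4720, 0.4721]
Final interval: [-0.4720, 0.4721]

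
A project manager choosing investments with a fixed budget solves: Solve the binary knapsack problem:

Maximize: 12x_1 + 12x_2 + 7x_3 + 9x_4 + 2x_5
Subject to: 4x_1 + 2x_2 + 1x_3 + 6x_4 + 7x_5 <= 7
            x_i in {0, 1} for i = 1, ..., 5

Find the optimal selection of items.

Items: item 1 (v=12, w=4), item 2 (v=12, w=2), item 3 (v=7, w=1), item 4 (v=9, w=6), item 5 (v=2, w=7)
Capacity: 7
Checking all 32 subsets (w = total weight, v = total value):
  {}: w = 0, v = 0
  {1}: w = 4, v = 12
  {2}: w = 2, v = 12
  {3}: w = 1, v = 7
  {4}: w = 6, v = 9
  {5}: w = 7, v = 2
  {1, 2}: w = 6, v = 24
  {1, 3}: w = 5, v = 19
  {1, 4}: w = 10 > 7, infeasible
  {1, 5}: w = 11 > 7, infeasible
  {2, 3}: w = 3, v = 19
  {2, 4}: w = 8 > 7, infeasible
  {2, 5}: w = 9 > 7, infeasible
  {3, 4}: w = 7, v = 16
  {3, 5}: w = 8 > 7, infeasible
  {4, 5}: w = 13 > 7, infeasible
  {1, 2, 3}: w = 7, v = 31
  {1, 2, 4}: w = 12 > 7, infeasible
  {1, 2, 5}: w = 13 > 7, infeasible
  {1, 3, 4}: w = 11 > 7, infeasible
  {1, 3, 5}: w = 12 > 7, infeasible
  {1, 4, 5}: w = 17 > 7, infeasible
  {2, 3, 4}: w = 9 > 7, infeasible
  {2, 3, 5}: w = 10 > 7, infeasible
  {2, 4, 5}: w = 15 > 7, infeasible
  {3, 4, 5}: w = 14 > 7, infeasible
  {1, 2, 3, 4}: w = 13 > 7, infeasible
  {1, 2, 3, 5}: w = 14 > 7, infeasible
  {1, 2, 4, 5}: w = 19 > 7, infeasible
  {1, 3, 4, 5}: w = 18 > 7, infeasible
  {2, 3, 4, 5}: w = 16 > 7, infeasible
  {1, 2, 3, 4, 5}: w = 20 > 7, infeasible
Best feasible subset: items [1, 2, 3]
Total weight: 7 <= 7, total value: 31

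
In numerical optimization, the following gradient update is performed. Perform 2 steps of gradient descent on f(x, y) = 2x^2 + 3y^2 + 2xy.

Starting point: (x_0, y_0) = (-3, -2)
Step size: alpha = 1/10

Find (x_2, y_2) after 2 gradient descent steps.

f(x,y) = 2x^2 + 3y^2 + 2xy
grad_x = 4x + 2y, grad_y = 6y + 2x
Step 1: grad = (-16, -18), (-7/5, -1/5)
Step 2: grad = (-6, -4), (-4/5, 1/5)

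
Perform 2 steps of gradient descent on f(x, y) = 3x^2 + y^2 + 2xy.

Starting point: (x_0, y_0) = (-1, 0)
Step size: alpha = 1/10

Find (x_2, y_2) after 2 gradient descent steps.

f(x,y) = 3x^2 + y^2 + 2xy
grad_x = 6x + 2y, grad_y = 2y + 2x
Step 1: grad = (-6, -2), (-2/5, 1/5)
Step 2: grad = (-2, -2/5), (-1/5, 6/25)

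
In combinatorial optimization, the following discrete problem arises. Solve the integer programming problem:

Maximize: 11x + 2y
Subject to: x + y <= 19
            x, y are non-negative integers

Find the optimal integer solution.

Objective: 11x + 2y, constraint: x + y <= 19
Coefficient of x is 11 >= coefficient of y is 2, so allocate the entire budget to x.
Optimal: x = 19, y = 0, value = 209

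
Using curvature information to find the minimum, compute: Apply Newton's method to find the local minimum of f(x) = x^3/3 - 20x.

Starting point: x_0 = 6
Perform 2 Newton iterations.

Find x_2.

f(x) = x^3/3 - 20x
f'(x) = x^2 - 20, f''(x) = 2x
Newton update: x_{n+1} = x_n - (x_n^2 - 20)/(2*x_n)
Step 1: x_0 = 6, f'=16, f''=12, x_1 = 14/3
Step 2: x_1 = 14/3, f'=16/9, f''=28/3, x_2 = 94/21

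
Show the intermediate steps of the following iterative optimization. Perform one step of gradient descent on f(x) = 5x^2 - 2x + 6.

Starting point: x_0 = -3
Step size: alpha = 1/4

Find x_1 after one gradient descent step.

f(x) = 5x^2 - 2x + 6
f'(x) = 10x - 2
f'(-3) = 10*-3 + (-2) = -32
x_1 = x_0 - alpha * f'(x_0) = -3 - 1/4 * -32 = 5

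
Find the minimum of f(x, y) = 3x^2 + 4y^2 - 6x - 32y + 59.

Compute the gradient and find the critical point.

f(x,y) = 3x^2 + 4y^2 - 6x - 32y + 59
df/dx = 6x + (-6) = 0  =>  x = 1
df/dy = 8y + (-32) = 0  =>  y = 4
f(1, 4) = 3*(1)^2 + 4*(4)^2 + -6*(1) + -32*(4) + 59 = -8
Hessian is diagonal with entries 6, 8 > 0, so this is a minimum.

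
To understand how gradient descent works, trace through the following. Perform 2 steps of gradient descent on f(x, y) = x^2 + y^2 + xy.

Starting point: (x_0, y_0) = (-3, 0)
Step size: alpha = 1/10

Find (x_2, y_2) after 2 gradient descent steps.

f(x,y) = x^2 + y^2 + xy
grad_x = 2x + 1y, grad_y = 2y + 1x
Step 1: grad = (-6, -3), (-12/5, 3/10)
Step 2: grad = (-9/2, -9/5), (-39/20, 12/25)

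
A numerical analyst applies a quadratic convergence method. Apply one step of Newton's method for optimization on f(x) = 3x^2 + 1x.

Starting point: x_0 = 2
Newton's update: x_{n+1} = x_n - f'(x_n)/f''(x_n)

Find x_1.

f(x) = 3x^2 + 1x
f'(x) = 6x + (1), f''(x) = 6
Newton step: x_1 = x_0 - f'(x_0)/f''(x_0)
f'(2) = 13
x_1 = 2 - 13/6 = -1/6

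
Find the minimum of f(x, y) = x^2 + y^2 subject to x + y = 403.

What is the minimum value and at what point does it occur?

Substitute y = 403 - x into f(x,y) = x^2 + y^2:
g(x) = x^2 + (403 - x)^2 = 2x^2 - 806x + 162409
g'(x) = 4x - 806 = 0  =>  x = 403/2
y = 403 - 403/2 = 403/2
Minimum value = (403/2)^2 + (403/2)^2 = 162409/2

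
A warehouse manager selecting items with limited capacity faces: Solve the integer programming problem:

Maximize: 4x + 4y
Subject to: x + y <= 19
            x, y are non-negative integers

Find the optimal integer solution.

Objective: 4x + 4y, constraint: x + y <= 19
Coefficient of x is 4 >= coefficient of y is 4, so allocate the entire budget to x.
Optimal: x = 19, y = 0, value = 76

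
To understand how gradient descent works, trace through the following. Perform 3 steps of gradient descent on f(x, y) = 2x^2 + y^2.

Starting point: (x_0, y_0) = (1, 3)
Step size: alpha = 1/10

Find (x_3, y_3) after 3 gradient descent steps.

f(x,y) = 2x^2 + y^2
grad_x = 4x + 0y, grad_y = 2y + 0x
Step 1: grad = (4, 6), (3/5, 12/5)
Step 2: grad = (12/5, 24/5), (9/25, 48/25)
Step 3: grad = (36/25, 96/25), (27/125, 192/125)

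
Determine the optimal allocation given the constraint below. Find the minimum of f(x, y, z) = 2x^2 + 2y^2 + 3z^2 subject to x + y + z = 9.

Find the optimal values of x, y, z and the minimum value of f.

Using Lagrange multipliers on f = 2x^2 + 2y^2 + 3z^2 with constraint x + y + z = 9:
Conditions: 2*2*x = lambda, 2*2*y = lambda, 2*3*z = lambda
So x = lambda/4, y = lambda/4, z = lambda/6
Substituting into constraint: lambda * (2/3) = 9
lambda = 27/2
x = 27/8, y = 27/8, z = 9/4
Minimum value = 243/4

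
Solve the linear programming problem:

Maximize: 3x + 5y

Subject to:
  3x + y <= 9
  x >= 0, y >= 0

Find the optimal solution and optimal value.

The feasible region has vertices at [(0, 0), (3, 0), (0, 9)].
Checking objective 3x + 5y at each vertex:
  (0, 0): 3*0 + 5*0 = 0
  (3, 0): 3*3 + 5*0 = 9
  (0, 9): 3*0 + 5*9 = 45
Maximum is 45 at (0, 9).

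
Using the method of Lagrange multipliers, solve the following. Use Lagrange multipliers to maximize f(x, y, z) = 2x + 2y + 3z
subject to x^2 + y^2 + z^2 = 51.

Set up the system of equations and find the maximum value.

Lagrange conditions: 2 = 2*lambda*x, 2 = 2*lambda*y, 3 = 2*lambda*z
So x:2 = y:2 = z:3, i.e. x = 2t, y = 2t, z = 3t
Constraint: t^2*(2^2 + 2^2 + 3^2) = 51
  t^2 * 17 = 51  =>  t = sqrt(3)
Maximum = 2*2t + 2*2t + 3*3t = 17*sqrt(3) = sqrt(867)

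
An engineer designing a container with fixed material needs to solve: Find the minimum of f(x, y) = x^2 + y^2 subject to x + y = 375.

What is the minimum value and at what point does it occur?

Substitute y = 375 - x into f(x,y) = x^2 + y^2:
g(x) = x^2 + (375 - x)^2 = 2x^2 - 750x + 140625
g'(x) = 4x - 750 = 0  =>  x = 375/2
y = 375 - 375/2 = 375/2
Minimum value = (375/2)^2 + (375/2)^2 = 140625/2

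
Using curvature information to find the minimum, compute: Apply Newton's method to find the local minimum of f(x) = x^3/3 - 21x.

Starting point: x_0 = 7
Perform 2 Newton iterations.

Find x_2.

f(x) = x^3/3 - 21x
f'(x) = x^2 - 21, f''(x) = 2x
Newton update: x_{n+1} = x_n - (x_n^2 - 21)/(2*x_n)
Step 1: x_0 = 7, f'=28, f''=14, x_1 = 5
Step 2: x_1 = 5, f'=4, f''=10, x_2 = 23/5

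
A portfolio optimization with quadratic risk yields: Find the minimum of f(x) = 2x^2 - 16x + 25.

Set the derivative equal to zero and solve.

f(x) = 2x^2 - 16x + 25
f'(x) = 4x + (-16) = 0
x = 16/4 = 4
f(4) = -7
Since f''(x) = 4 > 0, this is a minimum.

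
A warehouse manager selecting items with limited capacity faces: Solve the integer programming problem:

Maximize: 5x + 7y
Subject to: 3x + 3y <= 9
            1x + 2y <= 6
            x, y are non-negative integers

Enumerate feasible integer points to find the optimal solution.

Constraint 1: 3x + 3y <= 9
Constraint 2: 1x + 2y <= 6
Feasible x range (need y >= 0): 0 <= x <= min(9/3, 6/1) => x in {0, ..., 3}.
Enumerate feasible integer points row by row (the coefficient of y is 7 > 0, so for each x the largest feasible y gives the best value):
  x = 0: y <= min((9 - 3*0)/3, (6 - 1*0)/2) => y in {0, ..., 3}; best 5*0 + 7*3 = 21
  x = 1: y <= min((9 - 3*1)/3, (6 - 1*1)/2) => y in {0, ..., 2}; best 5*1 + 7*2 = 19
  x = 2: y <= min((9 - 3*2)/3, (6 - 1*2)/2) => y in {0, ..., 1}; best 5*2 + 7*1 = 17
  x = 3: y <= min((9 - 3*3)/3, (6 - 1*3)/2) => y in {0}; best 5*3 + 7*0 = 15
The maximum 5x + 7y = 21 is achieved at x = 0, y = 3.
Check: 3*0 + 3*3 = 9 <= 9 and 1*0 + 2*3 = 6 <= 6.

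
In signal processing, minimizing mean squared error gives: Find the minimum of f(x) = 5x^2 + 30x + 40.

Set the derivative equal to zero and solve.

f(x) = 5x^2 + 30x + 40
f'(x) = 10x + (30) = 0
x = -30/10 = -3
f(-3) = -5
Since f''(x) = 10 > 0, this is a minimum.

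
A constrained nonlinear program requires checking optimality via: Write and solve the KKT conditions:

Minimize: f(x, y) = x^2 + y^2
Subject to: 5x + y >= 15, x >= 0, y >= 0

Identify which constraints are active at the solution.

KKT conditions for min x^2 + y^2 s.t. 5x + 1y >= 15, x >= 0, y >= 0:
Stationarity: 2x = mu*5 + mu_x, 2y = mu*1 + mu_y, with mu, mu_x, mu_y >= 0
Complementary slackness: mu*(5x + y - 15) = 0, mu_x*x = 0, mu_y*y = 0
(0, 0) is infeasible (5*0 + 1*0 < 15), so if mu = 0 stationarity would force x = mu_x/2 >= 0, y = mu_y/2 >= 0 with mu_x*x = mu_y*y = 0, i.e. x = y = 0: contradiction. Hence mu > 0 and 5x + y = 15 is active.
Try x > 0, y > 0 (so mu_x = mu_y = 0): x = 5*mu/2, y = 1*mu/2
Substitute: 5*(5*mu/2) + 1*(1*mu/2) = 15
  mu*26/2 = 15 => mu = 15/13
x* = 75/26 > 0, y* = 15/26 > 0, consistent with mu_x = mu_y = 0.
f is convex and the constraints are linear, so this KKT point is the global minimum.
f* = 225/26
Active constraints: 5x + y >= 15 (holds with equality, mu = 15/13 > 0); x >= 0 and y >= 0 are inactive (mu_x = mu_y = 0).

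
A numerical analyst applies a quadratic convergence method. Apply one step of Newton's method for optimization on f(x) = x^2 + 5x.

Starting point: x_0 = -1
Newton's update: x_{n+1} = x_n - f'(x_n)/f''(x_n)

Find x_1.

f(x) = x^2 + 5x
f'(x) = 2x + (5), f''(x) = 2
Newton step: x_1 = x_0 - f'(x_0)/f''(x_0)
f'(-1) = 3
x_1 = -1 - 3/2 = -5/2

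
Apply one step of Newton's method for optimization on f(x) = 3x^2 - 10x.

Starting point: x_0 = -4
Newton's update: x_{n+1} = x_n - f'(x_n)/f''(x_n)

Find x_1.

f(x) = 3x^2 - 10x
f'(x) = 6x + (-10), f''(x) = 6
Newton step: x_1 = x_0 - f'(x_0)/f''(x_0)
f'(-4) = -34
x_1 = -4 - -34/6 = 5/3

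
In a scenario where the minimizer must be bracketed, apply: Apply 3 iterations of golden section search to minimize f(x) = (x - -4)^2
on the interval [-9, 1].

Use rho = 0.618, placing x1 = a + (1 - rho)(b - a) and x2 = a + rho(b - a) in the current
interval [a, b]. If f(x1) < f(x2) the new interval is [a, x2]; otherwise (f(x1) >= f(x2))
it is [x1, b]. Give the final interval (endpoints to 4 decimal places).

Golden section search for min of f(x) = (x - -4)^2 on [-9, 1].
Each step: x1 = a + (1 - rho)(b - a), x2 = a + rho(b - a); if f(x1) < f(x2) keep [a, x2], otherwise keep [x1, b].
Step 1: [-9.0000, 1.0000], x1=-5.1800 (f=1.3924), x2=-2.8200 (f=1.3924); f(x1) = f(x2) (tie, not '<') => keep [-5.1800, 1.0000]
Step 2: [-5.1800, 1.0000], x1=-2.8192 (f=1.3942), x2=-1.3608 (f=6.9656); f(x1) < f(x2) => keep [-5.1800, -1.3608]
Step 3: [-5.1800, -1.3608], x1=-3.7211 (f=0.0778), x2=-2.8197 (f=1.3931); f(x1) < f(x2) => keep [-5.1800, -2.8197]
Final interval: [-5.1800, -2.8197]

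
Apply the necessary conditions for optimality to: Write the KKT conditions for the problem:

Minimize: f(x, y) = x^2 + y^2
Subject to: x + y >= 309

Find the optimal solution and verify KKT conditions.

KKT conditions for min x^2 + y^2 s.t. x + y >= 309:
Stationarity: 2x = mu, 2y = mu
So x = y = mu/2.
Complementary slackness: mu*(x + y - 309) = 0
Primal feasibility: x + y >= 309; dual feasibility: mu >= 0
If mu = 0 then x = y = 0, but 0 + 0 < 309 is infeasible, so the constraint is active.
Constraint active: x + y = 2*(mu/2) = 309 => mu = 309
x = y = 309/2, f = 95481/2
Verify: stationarity 2*(309/2) = 309 = mu; primal 309/2 + 309/2 = 309 >= 309; dual mu = 309 >= 0; complementary slackness 309*(309 - 309) = 0. All KKT conditions hold.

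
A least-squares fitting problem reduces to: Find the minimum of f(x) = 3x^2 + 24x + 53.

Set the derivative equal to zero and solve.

f(x) = 3x^2 + 24x + 53
f'(x) = 6x + (24) = 0
x = -24/6 = -4
f(-4) = 5
Since f''(x) = 6 > 0, this is a minimum.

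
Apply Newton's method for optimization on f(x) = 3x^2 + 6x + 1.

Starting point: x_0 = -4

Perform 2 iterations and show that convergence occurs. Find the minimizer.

f(x) = 3x^2 + 6x + 1, f'(x) = 6x + (6), f''(x) = 6
Step 1: f'(-4) = -18, x_1 = -4 - -18/6 = -1
Step 2: f'(-1) = 0, x_2 = -1 (converged)
Newton's method converges in 1 step for quadratics.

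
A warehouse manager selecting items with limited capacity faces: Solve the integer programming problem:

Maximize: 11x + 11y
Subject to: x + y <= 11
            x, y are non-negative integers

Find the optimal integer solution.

Objective: 11x + 11y, constraint: x + y <= 11
Coefficient of x is 11 >= coefficient of y is 11, so allocate the entire budget to x.
Optimal: x = 11, y = 0, value = 121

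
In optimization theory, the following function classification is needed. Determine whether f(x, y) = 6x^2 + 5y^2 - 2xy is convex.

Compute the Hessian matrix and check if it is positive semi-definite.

f(x,y) = 6x^2 + 5y^2 - 2xy
Hessian H = [[12, -2], [-2, 10]]
trace(H) = 22, det(H) = 116
Eigenvalues: (22 +/- sqrt(20)) / 2 = 13.24, 8.764
Since both eigenvalues > 0, f is convex.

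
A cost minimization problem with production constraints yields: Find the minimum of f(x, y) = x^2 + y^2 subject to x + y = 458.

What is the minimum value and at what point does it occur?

Substitute y = 458 - x into f(x,y) = x^2 + y^2:
g(x) = x^2 + (458 - x)^2 = 2x^2 - 916x + 209764
g'(x) = 4x - 916 = 0  =>  x = 229
y = 458 - 229 = 229
Minimum value = 229^2 + 229^2 = 104882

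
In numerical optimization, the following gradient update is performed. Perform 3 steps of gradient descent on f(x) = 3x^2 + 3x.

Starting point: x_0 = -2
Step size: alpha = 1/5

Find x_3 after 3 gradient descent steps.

f(x) = 3x^2 + 3x, f'(x) = 6x + (3)
Step 1: f'(-2) = -9, x_1 = -2 - 1/5 * -9 = -1/5
Step 2: f'(-1/5) = 9/5, x_2 = -1/5 - 1/5 * 9/5 = -14/25
Step 3: f'(-14/25) = -9/25, x_3 = -14/25 - 1/5 * -9/25 = -61/125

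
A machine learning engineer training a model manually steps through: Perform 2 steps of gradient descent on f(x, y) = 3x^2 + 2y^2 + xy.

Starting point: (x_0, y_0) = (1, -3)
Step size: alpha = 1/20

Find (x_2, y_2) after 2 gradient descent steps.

f(x,y) = 3x^2 + 2y^2 + xy
grad_x = 6x + 1y, grad_y = 4y + 1x
Step 1: grad = (3, -11), (17/20, -49/20)
Step 2: grad = (53/20, -179/20), (287/400, -801/400)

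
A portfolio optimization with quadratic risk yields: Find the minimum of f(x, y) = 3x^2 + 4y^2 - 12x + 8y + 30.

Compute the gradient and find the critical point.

f(x,y) = 3x^2 + 4y^2 - 12x + 8y + 30
df/dx = 6x + (-12) = 0  =>  x = 2
df/dy = 8y + (8) = 0  =>  y = -1
f(2, -1) = 3*(2)^2 + 4*(-1)^2 + -12*(2) + 8*(-1) + 30 = 14
Hessian is diagonal with entries 6, 8 > 0, so this is a minimum.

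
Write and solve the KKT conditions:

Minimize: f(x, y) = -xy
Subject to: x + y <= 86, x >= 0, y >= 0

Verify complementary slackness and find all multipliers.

Problem: min -xy s.t. x + y <= 86 (multiplier lambda), x >= 0 (mu_x), y >= 0 (mu_y)
KKT stationarity: -y + lambda - mu_x = 0, -x + lambda - mu_y = 0, with lambda, mu_x, mu_y >= 0
Complementary slackness: lambda*(x + y - 86) = 0, mu_x*x = 0, mu_y*y = 0
If lambda = 0: y = -mu_x <= 0 and x = -mu_y <= 0 force x = y = 0 with f = 0; but x = y = 43 is feasible with f = -1849 < 0, so this is not the minimum. Hence lambda > 0 and x + y = 86.
Try x > 0, y > 0 (so mu_x = mu_y = 0): y = lambda, x = lambda => x = y = lambda
x + y = 86 => 2*lambda = 86 => lambda = 43
x* = y* = 43 > 0, consistent with mu_x = mu_y = 0.
(Any feasible point with x = 0 or y = 0 has f = 0 > -1849, so the minimum is not on those boundaries.)
min(-xy) = -1849 (i.e. max xy = 1849)
Multipliers: lambda = 43, mu_x = 0, mu_y = 0
Complementary slackness: lambda*(x + y - 86) = 43*(43 + 43 - 86) = 0, mu_x*x = 0*43 = 0, mu_y*y = 0*43 = 0. Satisfied.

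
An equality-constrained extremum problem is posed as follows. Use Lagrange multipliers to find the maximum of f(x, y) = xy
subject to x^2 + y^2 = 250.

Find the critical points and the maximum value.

Lagrange conditions: y = 2*lambda*x and x = 2*lambda*y
If x = 0 then y = 0, violating the constraint, so x, y != 0.
Dividing: y/x = x/y => x^2 = y^2 => y = x or y = -x
Constraint: 2x^2 = 250 => x^2 = 125 => x = +/-sqrt(125)
Critical points: (sqrt(125), sqrt(125)), (-sqrt(125), -sqrt(125)), (sqrt(125), -sqrt(125)), (-sqrt(125), sqrt(125))
  y = x:  xy = x^2 = 125  at (sqrt(125), sqrt(125)) and (-sqrt(125), -sqrt(125))
  y = -x: xy = -x^2 = -125 at (sqrt(125), -sqrt(125)) and (-sqrt(125), sqrt(125))
Maximum xy = 125 at (sqrt(125), sqrt(125)) and (-sqrt(125), -sqrt(125))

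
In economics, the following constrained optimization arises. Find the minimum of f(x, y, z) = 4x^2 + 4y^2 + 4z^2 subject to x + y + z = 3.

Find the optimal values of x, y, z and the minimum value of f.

Using Lagrange multipliers on f = 4x^2 + 4y^2 + 4z^2 with constraint x + y + z = 3:
Conditions: 2*4*x = lambda, 2*4*y = lambda, 2*4*z = lambda
So x = lambda/8, y = lambda/8, z = lambda/8
Substituting into constraint: lambda * (3/8) = 3
lambda = 8
x = 1, y = 1, z = 1
Minimum value = 12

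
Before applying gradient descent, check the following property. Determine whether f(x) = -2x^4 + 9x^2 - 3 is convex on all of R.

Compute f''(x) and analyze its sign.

f(x) = -2x^4 + 9x^2 - 3
f'(x) = -8x^3 + 18x
f''(x) = -24x^2 + 18
f''(x) = -24x^2 + 18 -> -inf as |x| -> inf
Therefore, f is not globally convex on R.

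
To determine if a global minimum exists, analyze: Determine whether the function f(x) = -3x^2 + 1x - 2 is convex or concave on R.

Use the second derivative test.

f(x) = -3x^2 + 1x - 2
f'(x) = -6x + 1
f''(x) = -6
Since f''(x) = -6 < 0 for all x, f is concave on R.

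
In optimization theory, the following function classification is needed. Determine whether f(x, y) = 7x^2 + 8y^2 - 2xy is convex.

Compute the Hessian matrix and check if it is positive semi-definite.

f(x,y) = 7x^2 + 8y^2 - 2xy
Hessian H = [[14, -2], [-2, 16]]
trace(H) = 30, det(H) = 220
Eigenvalues: (30 +/- sqrt(20)) / 2 = 17.24, 12.76
Since both eigenvalues > 0, f is convex.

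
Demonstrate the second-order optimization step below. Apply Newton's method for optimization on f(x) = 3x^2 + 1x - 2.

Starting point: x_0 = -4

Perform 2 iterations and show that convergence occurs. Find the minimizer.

f(x) = 3x^2 + 1x - 2, f'(x) = 6x + (1), f''(x) = 6
Step 1: f'(-4) = -23, x_1 = -4 - -23/6 = -1/6
Step 2: f'(-1/6) = 0, x_2 = -1/6 (converged)
Newton's method converges in 1 step for quadratics.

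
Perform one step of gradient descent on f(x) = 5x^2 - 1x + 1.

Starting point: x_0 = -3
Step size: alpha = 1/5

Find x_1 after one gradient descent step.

f(x) = 5x^2 - 1x + 1
f'(x) = 10x - 1
f'(-3) = 10*-3 + (-1) = -31
x_1 = x_0 - alpha * f'(x_0) = -3 - 1/5 * -31 = 16/5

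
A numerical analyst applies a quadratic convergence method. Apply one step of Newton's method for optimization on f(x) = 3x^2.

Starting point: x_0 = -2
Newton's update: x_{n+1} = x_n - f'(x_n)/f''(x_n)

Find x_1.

f(x) = 3x^2
f'(x) = 6x + (0), f''(x) = 6
Newton step: x_1 = x_0 - f'(x_0)/f''(x_0)
f'(-2) = -12
x_1 = -2 - -12/6 = 0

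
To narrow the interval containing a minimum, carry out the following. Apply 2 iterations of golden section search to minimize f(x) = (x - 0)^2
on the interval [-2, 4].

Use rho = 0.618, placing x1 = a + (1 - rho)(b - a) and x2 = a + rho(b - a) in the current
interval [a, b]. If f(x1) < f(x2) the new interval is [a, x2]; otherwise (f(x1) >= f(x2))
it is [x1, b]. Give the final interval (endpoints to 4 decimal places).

Golden section search for min of f(x) = (x - 0)^2 on [-2, 4].
Each step: x1 = a + (1 - rho)(b - a), x2 = a + rho(b - a); if f(x1) < f(x2) keep [a, x2], otherwise keep [x1, b].
Step 1: [-2.0000, 4.0000], x1=0.2920 (f=0.0853), x2=1.7080 (f=2.9173); f(x1) < f(x2) => keep [-2.0000, 1.7080]
Step 2: [-2.0000, 1.7080], x1=-0.5835 (f=0.3405), x2=0.2915 (f=0.0850); f(x1) > f(x2) => keep [-0.5835, 1.7080]
Final interval: [-0.5835, 1.7080]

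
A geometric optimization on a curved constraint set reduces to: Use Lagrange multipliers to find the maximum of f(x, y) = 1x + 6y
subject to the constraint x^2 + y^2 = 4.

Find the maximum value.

Set up Lagrange conditions: grad f = lambda * grad g
  1 = 2*lambda*x
  6 = 2*lambda*y
From these: x/y = 1/6, so x = 1t, y = 6t for some t.
Substitute into constraint: (1t)^2 + (6t)^2 = 4
  t^2 * 37 = 4
  t = sqrt(4/37)
Maximum = 1*x + 6*y = (1^2 + 6^2)*t = 37 * sqrt(4/37) = sqrt(148)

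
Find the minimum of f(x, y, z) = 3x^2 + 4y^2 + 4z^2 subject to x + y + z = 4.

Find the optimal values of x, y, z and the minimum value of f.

Using Lagrange multipliers on f = 3x^2 + 4y^2 + 4z^2 with constraint x + y + z = 4:
Conditions: 2*3*x = lambda, 2*4*y = lambda, 2*4*z = lambda
So x = lambda/6, y = lambda/8, z = lambda/8
Substituting into constraint: lambda * (5/12) = 4
lambda = 48/5
x = 8/5, y = 6/5, z = 6/5
Minimum value = 96/5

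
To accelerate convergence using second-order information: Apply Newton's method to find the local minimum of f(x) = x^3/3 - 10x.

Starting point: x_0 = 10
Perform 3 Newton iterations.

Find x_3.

f(x) = x^3/3 - 10x
f'(x) = x^2 - 10, f''(x) = 2x
Newton update: x_{n+1} = x_n - (x_n^2 - 10)/(2*x_n)
Step 1: x_0 = 10, f'=90, f''=20, x_1 = 11/2
Step 2: x_1 = 11/2, f'=81/4, f''=11, x_2 = 161/44
Step 3: x_2 = 161/44, f'=6561/1936, f''=161/22, x_3 = 45281/14168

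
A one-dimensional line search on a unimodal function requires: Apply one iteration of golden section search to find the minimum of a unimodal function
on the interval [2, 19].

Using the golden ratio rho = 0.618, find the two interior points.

Golden section search on [2, 19].
Golden ratio rho = 0.618 (approx).
Interior points:
  x_1 = 2 + (1-0.618)*17 = 8.4940
  x_2 = 2 + 0.618*17 = 12.5060
Compare f(x_1) and f(x_2) to determine which subinterval to keep.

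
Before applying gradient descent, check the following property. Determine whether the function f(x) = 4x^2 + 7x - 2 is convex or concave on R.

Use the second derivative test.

f(x) = 4x^2 + 7x - 2
f'(x) = 8x + 7
f''(x) = 8
Since f''(x) = 8 > 0 for all x, f is convex on R.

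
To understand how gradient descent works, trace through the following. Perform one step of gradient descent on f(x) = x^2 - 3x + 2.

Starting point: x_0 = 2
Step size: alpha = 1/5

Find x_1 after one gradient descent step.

f(x) = x^2 - 3x + 2
f'(x) = 2x - 3
f'(2) = 2*2 + (-3) = 1
x_1 = x_0 - alpha * f'(x_0) = 2 - 1/5 * 1 = 9/5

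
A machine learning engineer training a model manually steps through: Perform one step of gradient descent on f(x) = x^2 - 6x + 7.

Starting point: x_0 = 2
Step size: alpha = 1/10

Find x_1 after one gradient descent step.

f(x) = x^2 - 6x + 7
f'(x) = 2x - 6
f'(2) = 2*2 + (-6) = -2
x_1 = x_0 - alpha * f'(x_0) = 2 - 1/10 * -2 = 11/5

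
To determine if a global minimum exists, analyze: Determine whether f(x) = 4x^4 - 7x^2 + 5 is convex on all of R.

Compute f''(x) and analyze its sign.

f(x) = 4x^4 - 7x^2 + 5
f'(x) = 16x^3 + -14x
f''(x) = 48x^2 + -14
f''(0) = -14 < 0, so not convex near x = 0
Therefore, f is not globally convex on R.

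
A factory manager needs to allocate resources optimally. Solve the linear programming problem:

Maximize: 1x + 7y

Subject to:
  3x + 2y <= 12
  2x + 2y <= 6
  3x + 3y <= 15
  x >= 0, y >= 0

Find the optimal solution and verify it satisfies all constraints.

Feasible vertices: (0, 0), (0, 3), (3, 0)
Objective 1x + 7y at each vertex:
  (0, 0): 0
  (0, 3): 21
  (3, 0): 3
Maximum is 21 at (0, 3).
Verify constraints at (x, y) = (0, 3):
  3*0 + 2*3 = 6 <= 12
  2*0 + 2*3 = 6 <= 6 (active)
  3*0 + 3*3 = 9 <= 15
  x = 0 >= 0, y = 3 >= 0. All constraints satisfied.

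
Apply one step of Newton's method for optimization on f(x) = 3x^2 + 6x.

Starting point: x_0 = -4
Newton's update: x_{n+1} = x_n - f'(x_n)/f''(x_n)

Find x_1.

f(x) = 3x^2 + 6x
f'(x) = 6x + (6), f''(x) = 6
Newton step: x_1 = x_0 - f'(x_0)/f''(x_0)
f'(-4) = -18
x_1 = -4 - -18/6 = -1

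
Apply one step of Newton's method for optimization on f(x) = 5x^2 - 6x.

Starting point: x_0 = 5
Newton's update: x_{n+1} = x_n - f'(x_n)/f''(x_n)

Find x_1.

f(x) = 5x^2 - 6x
f'(x) = 10x + (-6), f''(x) = 10
Newton step: x_1 = x_0 - f'(x_0)/f''(x_0)
f'(5) = 44
x_1 = 5 - 44/10 = 3/5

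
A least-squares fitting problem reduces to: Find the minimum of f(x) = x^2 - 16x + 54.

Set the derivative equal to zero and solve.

f(x) = x^2 - 16x + 54
f'(x) = 2x + (-16) = 0
x = 16/2 = 8
f(8) = -10
Since f''(x) = 2 > 0, this is a minimum.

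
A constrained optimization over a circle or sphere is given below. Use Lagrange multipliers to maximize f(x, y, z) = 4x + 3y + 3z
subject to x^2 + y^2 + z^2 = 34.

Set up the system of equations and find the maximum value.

Lagrange conditions: 4 = 2*lambda*x, 3 = 2*lambda*y, 3 = 2*lambda*z
So x:4 = y:3 = z:3, i.e. x = 4t, y = 3t, z = 3t
Constraint: t^2*(4^2 + 3^2 + 3^2) = 34
  t^2 * 34 = 34  =>  t = sqrt(1)
Maximum = 4*4t + 3*3t + 3*3t = 34*sqrt(1) = 34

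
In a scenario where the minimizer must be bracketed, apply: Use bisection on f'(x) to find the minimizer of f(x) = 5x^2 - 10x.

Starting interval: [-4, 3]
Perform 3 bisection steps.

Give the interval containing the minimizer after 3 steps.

Finding critical point of f(x) = 5x^2 - 10x using bisection on f'(x) = 10x + -10.
f'(x) = 0 when x = 1.
Starting interval: [-4, 3]
Step 1: mid = -1/2, f'(mid) = -15, new interval = [-1/2, 3]
Step 2: mid = 5/4, f'(mid) = 5/2, new interval = [-1/2, 5/4]
Step 3: mid = 3/8, f'(mid) = -25/4, new interval = [3/8, 5/4]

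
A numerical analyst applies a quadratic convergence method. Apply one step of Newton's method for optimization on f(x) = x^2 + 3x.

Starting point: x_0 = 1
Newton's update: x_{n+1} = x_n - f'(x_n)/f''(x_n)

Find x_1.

f(x) = x^2 + 3x
f'(x) = 2x + (3), f''(x) = 2
Newton step: x_1 = x_0 - f'(x_0)/f''(x_0)
f'(1) = 5
x_1 = 1 - 5/2 = -3/2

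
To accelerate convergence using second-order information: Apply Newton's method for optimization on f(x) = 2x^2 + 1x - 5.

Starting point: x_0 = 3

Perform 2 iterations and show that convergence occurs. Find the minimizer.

f(x) = 2x^2 + 1x - 5, f'(x) = 4x + (1), f''(x) = 4
Step 1: f'(3) = 13, x_1 = 3 - 13/4 = -1/4
Step 2: f'(-1/4) = 0, x_2 = -1/4 (converged)
Newton's method converges in 1 step for quadratics.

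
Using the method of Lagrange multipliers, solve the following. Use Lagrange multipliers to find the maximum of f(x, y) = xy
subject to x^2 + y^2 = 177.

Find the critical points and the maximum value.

Lagrange conditions: y = 2*lambda*x and x = 2*lambda*y
If x = 0 then y = 0, violating the constraint, so x, y != 0.
Dividing: y/x = x/y => x^2 = y^2 => y = x or y = -x
Constraint: 2x^2 = 177 => x^2 = 177/2 => x = +/-sqrt(177/2)
Critical points: (sqrt(177/2), sqrt(177/2)), (-sqrt(177/2), -sqrt(177/2)), (sqrt(177/2), -sqrt(177/2)), (-sqrt(177/2), sqrt(177/2))
  y = x:  xy = x^2 = 177/2  at (sqrt(177/2), sqrt(177/2)) and (-sqrt(177/2), -sqrt(177/2))
  y = -x: xy = -x^2 = -177/2 at (sqrt(177/2), -sqrt(177/2)) and (-sqrt(177/2), sqrt(177/2))
Maximum xy = 177/2 at (sqrt(177/2), sqrt(177/2)) and (-sqrt(177/2), -sqrt(177/2))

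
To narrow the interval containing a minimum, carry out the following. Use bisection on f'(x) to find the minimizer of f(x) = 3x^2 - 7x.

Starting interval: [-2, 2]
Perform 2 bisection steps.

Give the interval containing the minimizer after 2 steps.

Finding critical point of f(x) = 3x^2 - 7x using bisection on f'(x) = 6x + -7.
f'(x) = 0 when x = 7/6.
Starting interval: [-2, 2]
Step 1: mid = 0, f'(mid) = -7, new interval = [0, 2]
Step 2: mid = 1, f'(mid) = -1, new interval = [1, 2]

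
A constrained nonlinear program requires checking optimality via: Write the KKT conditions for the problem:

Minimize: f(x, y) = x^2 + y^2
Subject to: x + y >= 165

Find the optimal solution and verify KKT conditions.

KKT conditions for min x^2 + y^2 s.t. x + y >= 165:
Stationarity: 2x = mu, 2y = mu
So x = y = mu/2.
Complementary slackness: mu*(x + y - 165) = 0
Primal feasibility: x + y >= 165; dual feasibility: mu >= 0
If mu = 0 then x = y = 0, but 0 + 0 < 165 is infeasible, so the constraint is active.
Constraint active: x + y = 2*(mu/2) = 165 => mu = 165
x = y = 165/2, f = 27225/2
Verify: stationarity 2*(165/2) = 165 = mu; primal 165/2 + 165/2 = 165 >= 165; dual mu = 165 >= 0; complementary slackness 165*(165 - 165) = 0. All KKT conditions hold.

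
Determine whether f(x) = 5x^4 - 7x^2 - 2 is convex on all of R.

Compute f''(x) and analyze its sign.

f(x) = 5x^4 - 7x^2 - 2
f'(x) = 20x^3 + -14x
f''(x) = 60x^2 + -14
f''(0) = -14 < 0, so not convex near x = 0
Therefore, f is not globally convex on R.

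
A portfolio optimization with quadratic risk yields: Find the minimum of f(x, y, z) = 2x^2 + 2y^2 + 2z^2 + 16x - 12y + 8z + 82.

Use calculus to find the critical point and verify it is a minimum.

f(x,y,z) = 2x^2 + 2y^2 + 2z^2 + 16x - 12y + 8z + 82
df/dx = 4x + (16) = 0 => x = -4
df/dy = 4y + (-12) = 0 => y = 3
df/dz = 4z + (8) = 0 => z = -2
f(-4,3,-2) = 2*(-4)^2 + 2*(3)^2 + 2*(-2)^2 + 16*(-4) + -12*(3) + 8*(-2) + 82 = 24
Hessian is diagonal with entries 4, 4, 4 > 0, confirmed minimum.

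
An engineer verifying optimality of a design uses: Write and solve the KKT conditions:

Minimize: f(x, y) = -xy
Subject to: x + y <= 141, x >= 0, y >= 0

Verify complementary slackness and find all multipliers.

Problem: min -xy s.t. x + y <= 141 (multiplier lambda), x >= 0 (mu_x), y >= 0 (mu_y)
KKT stationarity: -y + lambda - mu_x = 0, -x + lambda - mu_y = 0, with lambda, mu_x, mu_y >= 0
Complementary slackness: lambda*(x + y - 141) = 0, mu_x*x = 0, mu_y*y = 0
If lambda = 0: y = -mu_x <= 0 and x = -mu_y <= 0 force x = y = 0 with f = 0; but x = y = 141/2 is feasible with f = -19881/4 < 0, so this is not the minimum. Hence lambda > 0 and x + y = 141.
Try x > 0, y > 0 (so mu_x = mu_y = 0): y = lambda, x = lambda => x = y = lambda
x + y = 141 => 2*lambda = 141 => lambda = 141/2
x* = y* = 141/2 > 0, consistent with mu_x = mu_y = 0.
(Any feasible point with x = 0 or y = 0 has f = 0 > -19881/4, so the minimum is not on those boundaries.)
min(-xy) = -19881/4 (i.e. max xy = 19881/4)
Multipliers: lambda = 141/2, mu_x = 0, mu_y = 0
Complementary slackness: lambda*(x + y - 141) = 141/2*(141/2 + 141/2 - 141) = 0, mu_x*x = 0*141/2 = 0, mu_y*y = 0*141/2 = 0. Satisfied.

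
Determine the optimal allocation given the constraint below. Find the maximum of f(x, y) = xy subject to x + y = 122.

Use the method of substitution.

Substitute y = 122 - x into f(x,y) = xy:
g(x) = x(122 - x) = 122x - x^2
g'(x) = 122 - 2x = 0  =>  x = 61
y = 122 - 61 = 61
Maximum value = 61 * 61 = 3721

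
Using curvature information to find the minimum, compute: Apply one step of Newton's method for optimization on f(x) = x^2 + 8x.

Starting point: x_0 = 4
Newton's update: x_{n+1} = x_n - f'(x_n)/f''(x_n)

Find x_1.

f(x) = x^2 + 8x
f'(x) = 2x + (8), f''(x) = 2
Newton step: x_1 = x_0 - f'(x_0)/f''(x_0)
f'(4) = 16
x_1 = 4 - 16/2 = -4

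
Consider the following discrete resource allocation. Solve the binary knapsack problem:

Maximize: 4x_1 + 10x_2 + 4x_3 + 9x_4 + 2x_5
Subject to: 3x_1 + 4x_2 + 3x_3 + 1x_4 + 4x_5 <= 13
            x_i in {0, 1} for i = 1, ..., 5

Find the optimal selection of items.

Items: item 1 (v=4, w=3), item 2 (v=10, w=4), item 3 (v=4, w=3), item 4 (v=9, w=1), item 5 (v=2, w=4)
Capacity: 13
Checking all 32 subsets (w = total weight, v = total value):
  {}: w = 0, v = 0
  {1}: w = 3, v = 4
  {2}: w = 4, v = 10
  {3}: w = 3, v = 4
  {4}: w = 1, v = 9
  {5}: w = 4, v = 2
  {1, 2}: w = 7, v = 14
  {1, 3}: w = 6, v = 8
  {1, 4}: w = 4, v = 13
  {1, 5}: w = 7, v = 6
  {2, 3}: w = 7, v = 14
  {2, 4}: w = 5, v = 19
  {2, 5}: w = 8, v = 12
  {3, 4}: w = 4, v = 13
  {3, 5}: w = 7, v = 6
  {4, 5}: w = 5, v = 11
  {1, 2, 3}: w = 10, v = 18
  {1, 2, 4}: w = 8, v = 23
  {1, 2, 5}: w = 11, v = 16
  {1, 3, 4}: w = 7, v = 17
  {1, 3, 5}: w = 10, v = 10
  {1, 4, 5}: w = 8, v = 15
  {2, 3, 4}: w = 8, v = 23
  {2, 3, 5}: w = 11, v = 16
  {2, 4, 5}: w = 9, v = 21
  {3, 4, 5}: w = 8, v = 15
  {1, 2, 3, 4}: w = 11, v = 27
  {1, 2, 3, 5}: w = 14 > 13, infeasible
  {1, 2, 4, 5}: w = 12, v = 25
  {1, 3, 4, 5}: w = 11, v = 19
  {2, 3, 4, 5}: w = 12, v = 25
  {1, 2, 3, 4, 5}: w = 15 > 13, infeasible
Best feasible subset: items [1, 2, 3, 4]
Total weight: 11 <= 13, total value: 27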